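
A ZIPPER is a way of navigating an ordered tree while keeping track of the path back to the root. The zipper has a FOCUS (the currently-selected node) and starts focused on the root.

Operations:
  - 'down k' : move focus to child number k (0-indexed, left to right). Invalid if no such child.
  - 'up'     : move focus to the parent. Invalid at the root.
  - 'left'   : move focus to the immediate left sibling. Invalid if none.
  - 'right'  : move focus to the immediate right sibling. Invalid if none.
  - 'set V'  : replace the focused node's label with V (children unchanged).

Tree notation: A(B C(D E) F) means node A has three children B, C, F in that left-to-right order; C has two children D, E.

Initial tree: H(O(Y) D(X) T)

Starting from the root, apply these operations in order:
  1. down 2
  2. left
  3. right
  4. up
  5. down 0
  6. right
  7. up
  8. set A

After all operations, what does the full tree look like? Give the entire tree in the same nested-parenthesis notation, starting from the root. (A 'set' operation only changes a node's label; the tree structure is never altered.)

Answer: A(O(Y) D(X) T)

Derivation:
Step 1 (down 2): focus=T path=2 depth=1 children=[] left=['O', 'D'] right=[] parent=H
Step 2 (left): focus=D path=1 depth=1 children=['X'] left=['O'] right=['T'] parent=H
Step 3 (right): focus=T path=2 depth=1 children=[] left=['O', 'D'] right=[] parent=H
Step 4 (up): focus=H path=root depth=0 children=['O', 'D', 'T'] (at root)
Step 5 (down 0): focus=O path=0 depth=1 children=['Y'] left=[] right=['D', 'T'] parent=H
Step 6 (right): focus=D path=1 depth=1 children=['X'] left=['O'] right=['T'] parent=H
Step 7 (up): focus=H path=root depth=0 children=['O', 'D', 'T'] (at root)
Step 8 (set A): focus=A path=root depth=0 children=['O', 'D', 'T'] (at root)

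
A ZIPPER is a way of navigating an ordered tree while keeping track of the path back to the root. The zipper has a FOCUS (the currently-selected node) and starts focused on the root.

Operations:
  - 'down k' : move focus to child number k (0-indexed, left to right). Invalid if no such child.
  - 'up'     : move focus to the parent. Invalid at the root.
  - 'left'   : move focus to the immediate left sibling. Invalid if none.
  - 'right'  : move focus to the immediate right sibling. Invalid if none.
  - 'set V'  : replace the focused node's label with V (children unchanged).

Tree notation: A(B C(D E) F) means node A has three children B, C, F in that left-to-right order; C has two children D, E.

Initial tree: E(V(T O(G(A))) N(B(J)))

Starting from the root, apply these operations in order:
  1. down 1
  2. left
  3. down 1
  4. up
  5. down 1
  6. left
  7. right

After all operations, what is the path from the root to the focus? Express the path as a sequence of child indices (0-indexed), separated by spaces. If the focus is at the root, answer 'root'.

Answer: 0 1

Derivation:
Step 1 (down 1): focus=N path=1 depth=1 children=['B'] left=['V'] right=[] parent=E
Step 2 (left): focus=V path=0 depth=1 children=['T', 'O'] left=[] right=['N'] parent=E
Step 3 (down 1): focus=O path=0/1 depth=2 children=['G'] left=['T'] right=[] parent=V
Step 4 (up): focus=V path=0 depth=1 children=['T', 'O'] left=[] right=['N'] parent=E
Step 5 (down 1): focus=O path=0/1 depth=2 children=['G'] left=['T'] right=[] parent=V
Step 6 (left): focus=T path=0/0 depth=2 children=[] left=[] right=['O'] parent=V
Step 7 (right): focus=O path=0/1 depth=2 children=['G'] left=['T'] right=[] parent=V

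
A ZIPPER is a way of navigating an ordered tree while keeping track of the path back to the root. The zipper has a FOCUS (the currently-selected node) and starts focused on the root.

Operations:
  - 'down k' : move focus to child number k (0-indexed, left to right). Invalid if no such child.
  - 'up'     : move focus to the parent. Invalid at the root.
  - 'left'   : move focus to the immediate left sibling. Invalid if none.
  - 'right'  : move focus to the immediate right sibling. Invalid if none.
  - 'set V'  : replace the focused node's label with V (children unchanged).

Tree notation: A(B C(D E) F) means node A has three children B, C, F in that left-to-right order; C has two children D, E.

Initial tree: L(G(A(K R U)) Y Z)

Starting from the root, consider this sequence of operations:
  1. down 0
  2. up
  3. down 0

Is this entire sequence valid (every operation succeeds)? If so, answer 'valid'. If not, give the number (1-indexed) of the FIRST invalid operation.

Answer: valid

Derivation:
Step 1 (down 0): focus=G path=0 depth=1 children=['A'] left=[] right=['Y', 'Z'] parent=L
Step 2 (up): focus=L path=root depth=0 children=['G', 'Y', 'Z'] (at root)
Step 3 (down 0): focus=G path=0 depth=1 children=['A'] left=[] right=['Y', 'Z'] parent=L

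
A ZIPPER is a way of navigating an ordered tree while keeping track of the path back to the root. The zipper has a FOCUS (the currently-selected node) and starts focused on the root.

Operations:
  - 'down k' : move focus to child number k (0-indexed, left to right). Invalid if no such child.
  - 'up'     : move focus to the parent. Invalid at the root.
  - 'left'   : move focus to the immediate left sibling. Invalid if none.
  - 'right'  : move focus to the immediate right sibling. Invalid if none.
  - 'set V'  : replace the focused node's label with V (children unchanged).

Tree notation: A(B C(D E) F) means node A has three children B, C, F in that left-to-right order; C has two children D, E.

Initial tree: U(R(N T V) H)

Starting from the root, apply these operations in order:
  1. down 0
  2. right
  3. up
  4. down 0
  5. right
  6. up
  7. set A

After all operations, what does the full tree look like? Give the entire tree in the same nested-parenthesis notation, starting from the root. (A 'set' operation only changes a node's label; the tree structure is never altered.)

Step 1 (down 0): focus=R path=0 depth=1 children=['N', 'T', 'V'] left=[] right=['H'] parent=U
Step 2 (right): focus=H path=1 depth=1 children=[] left=['R'] right=[] parent=U
Step 3 (up): focus=U path=root depth=0 children=['R', 'H'] (at root)
Step 4 (down 0): focus=R path=0 depth=1 children=['N', 'T', 'V'] left=[] right=['H'] parent=U
Step 5 (right): focus=H path=1 depth=1 children=[] left=['R'] right=[] parent=U
Step 6 (up): focus=U path=root depth=0 children=['R', 'H'] (at root)
Step 7 (set A): focus=A path=root depth=0 children=['R', 'H'] (at root)

Answer: A(R(N T V) H)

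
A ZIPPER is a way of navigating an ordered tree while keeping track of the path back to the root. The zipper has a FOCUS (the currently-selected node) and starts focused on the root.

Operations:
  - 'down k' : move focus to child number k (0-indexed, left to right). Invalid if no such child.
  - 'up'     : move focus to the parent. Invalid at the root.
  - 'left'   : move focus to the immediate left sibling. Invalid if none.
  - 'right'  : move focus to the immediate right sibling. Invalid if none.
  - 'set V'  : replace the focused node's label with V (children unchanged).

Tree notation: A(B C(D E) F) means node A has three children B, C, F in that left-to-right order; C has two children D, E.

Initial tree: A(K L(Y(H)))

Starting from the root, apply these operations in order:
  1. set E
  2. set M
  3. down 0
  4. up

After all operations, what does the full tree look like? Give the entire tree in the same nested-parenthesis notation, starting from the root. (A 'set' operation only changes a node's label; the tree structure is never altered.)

Answer: M(K L(Y(H)))

Derivation:
Step 1 (set E): focus=E path=root depth=0 children=['K', 'L'] (at root)
Step 2 (set M): focus=M path=root depth=0 children=['K', 'L'] (at root)
Step 3 (down 0): focus=K path=0 depth=1 children=[] left=[] right=['L'] parent=M
Step 4 (up): focus=M path=root depth=0 children=['K', 'L'] (at root)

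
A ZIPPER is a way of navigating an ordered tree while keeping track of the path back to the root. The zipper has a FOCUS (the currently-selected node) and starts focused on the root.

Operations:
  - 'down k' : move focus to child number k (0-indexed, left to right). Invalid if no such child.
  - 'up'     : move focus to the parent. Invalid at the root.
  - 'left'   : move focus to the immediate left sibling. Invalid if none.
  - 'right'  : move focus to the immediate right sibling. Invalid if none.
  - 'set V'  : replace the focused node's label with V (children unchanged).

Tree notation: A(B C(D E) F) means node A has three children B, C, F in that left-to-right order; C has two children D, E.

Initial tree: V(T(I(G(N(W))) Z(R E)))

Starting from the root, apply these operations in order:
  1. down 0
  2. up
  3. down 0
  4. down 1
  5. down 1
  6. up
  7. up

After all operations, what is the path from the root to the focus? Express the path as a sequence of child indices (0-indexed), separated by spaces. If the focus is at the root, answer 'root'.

Answer: 0

Derivation:
Step 1 (down 0): focus=T path=0 depth=1 children=['I', 'Z'] left=[] right=[] parent=V
Step 2 (up): focus=V path=root depth=0 children=['T'] (at root)
Step 3 (down 0): focus=T path=0 depth=1 children=['I', 'Z'] left=[] right=[] parent=V
Step 4 (down 1): focus=Z path=0/1 depth=2 children=['R', 'E'] left=['I'] right=[] parent=T
Step 5 (down 1): focus=E path=0/1/1 depth=3 children=[] left=['R'] right=[] parent=Z
Step 6 (up): focus=Z path=0/1 depth=2 children=['R', 'E'] left=['I'] right=[] parent=T
Step 7 (up): focus=T path=0 depth=1 children=['I', 'Z'] left=[] right=[] parent=V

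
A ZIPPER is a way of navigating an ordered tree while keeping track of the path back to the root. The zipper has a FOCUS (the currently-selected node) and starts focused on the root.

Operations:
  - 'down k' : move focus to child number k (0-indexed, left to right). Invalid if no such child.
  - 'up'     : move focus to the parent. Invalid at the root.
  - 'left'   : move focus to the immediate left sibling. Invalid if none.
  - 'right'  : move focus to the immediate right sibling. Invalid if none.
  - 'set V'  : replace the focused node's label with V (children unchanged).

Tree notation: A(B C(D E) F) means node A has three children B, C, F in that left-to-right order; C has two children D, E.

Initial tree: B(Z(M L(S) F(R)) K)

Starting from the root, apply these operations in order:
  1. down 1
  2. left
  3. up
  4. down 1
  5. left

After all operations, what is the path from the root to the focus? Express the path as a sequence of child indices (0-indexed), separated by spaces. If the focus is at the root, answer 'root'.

Answer: 0

Derivation:
Step 1 (down 1): focus=K path=1 depth=1 children=[] left=['Z'] right=[] parent=B
Step 2 (left): focus=Z path=0 depth=1 children=['M', 'L', 'F'] left=[] right=['K'] parent=B
Step 3 (up): focus=B path=root depth=0 children=['Z', 'K'] (at root)
Step 4 (down 1): focus=K path=1 depth=1 children=[] left=['Z'] right=[] parent=B
Step 5 (left): focus=Z path=0 depth=1 children=['M', 'L', 'F'] left=[] right=['K'] parent=B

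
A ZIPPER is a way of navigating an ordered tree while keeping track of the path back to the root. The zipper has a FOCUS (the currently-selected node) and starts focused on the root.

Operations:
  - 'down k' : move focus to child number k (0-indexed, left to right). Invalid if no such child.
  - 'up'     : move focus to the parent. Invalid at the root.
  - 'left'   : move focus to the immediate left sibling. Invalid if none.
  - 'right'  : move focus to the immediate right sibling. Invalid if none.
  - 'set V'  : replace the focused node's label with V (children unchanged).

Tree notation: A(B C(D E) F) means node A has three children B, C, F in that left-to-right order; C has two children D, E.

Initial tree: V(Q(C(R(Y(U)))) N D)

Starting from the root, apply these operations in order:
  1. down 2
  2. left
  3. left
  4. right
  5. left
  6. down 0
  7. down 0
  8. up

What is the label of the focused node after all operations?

Step 1 (down 2): focus=D path=2 depth=1 children=[] left=['Q', 'N'] right=[] parent=V
Step 2 (left): focus=N path=1 depth=1 children=[] left=['Q'] right=['D'] parent=V
Step 3 (left): focus=Q path=0 depth=1 children=['C'] left=[] right=['N', 'D'] parent=V
Step 4 (right): focus=N path=1 depth=1 children=[] left=['Q'] right=['D'] parent=V
Step 5 (left): focus=Q path=0 depth=1 children=['C'] left=[] right=['N', 'D'] parent=V
Step 6 (down 0): focus=C path=0/0 depth=2 children=['R'] left=[] right=[] parent=Q
Step 7 (down 0): focus=R path=0/0/0 depth=3 children=['Y'] left=[] right=[] parent=C
Step 8 (up): focus=C path=0/0 depth=2 children=['R'] left=[] right=[] parent=Q

Answer: C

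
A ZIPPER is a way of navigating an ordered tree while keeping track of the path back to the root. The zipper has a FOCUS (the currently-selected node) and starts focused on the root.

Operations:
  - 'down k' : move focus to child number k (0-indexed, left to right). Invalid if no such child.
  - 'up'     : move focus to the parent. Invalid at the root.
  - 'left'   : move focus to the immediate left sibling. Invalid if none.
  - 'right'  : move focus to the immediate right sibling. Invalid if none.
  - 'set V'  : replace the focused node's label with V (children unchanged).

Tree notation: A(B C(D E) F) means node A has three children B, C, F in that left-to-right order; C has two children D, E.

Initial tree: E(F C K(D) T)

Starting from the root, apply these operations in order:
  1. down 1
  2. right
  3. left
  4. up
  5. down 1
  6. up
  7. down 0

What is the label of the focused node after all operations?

Step 1 (down 1): focus=C path=1 depth=1 children=[] left=['F'] right=['K', 'T'] parent=E
Step 2 (right): focus=K path=2 depth=1 children=['D'] left=['F', 'C'] right=['T'] parent=E
Step 3 (left): focus=C path=1 depth=1 children=[] left=['F'] right=['K', 'T'] parent=E
Step 4 (up): focus=E path=root depth=0 children=['F', 'C', 'K', 'T'] (at root)
Step 5 (down 1): focus=C path=1 depth=1 children=[] left=['F'] right=['K', 'T'] parent=E
Step 6 (up): focus=E path=root depth=0 children=['F', 'C', 'K', 'T'] (at root)
Step 7 (down 0): focus=F path=0 depth=1 children=[] left=[] right=['C', 'K', 'T'] parent=E

Answer: F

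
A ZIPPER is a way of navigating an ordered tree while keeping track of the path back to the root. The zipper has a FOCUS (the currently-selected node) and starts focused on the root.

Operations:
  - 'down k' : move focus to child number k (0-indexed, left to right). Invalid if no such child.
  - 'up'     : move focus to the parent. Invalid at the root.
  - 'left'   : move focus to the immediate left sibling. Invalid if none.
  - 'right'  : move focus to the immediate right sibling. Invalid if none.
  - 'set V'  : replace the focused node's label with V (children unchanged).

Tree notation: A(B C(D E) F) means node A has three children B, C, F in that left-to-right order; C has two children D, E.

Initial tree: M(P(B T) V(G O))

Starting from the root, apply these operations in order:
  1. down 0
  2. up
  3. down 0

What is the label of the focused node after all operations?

Answer: P

Derivation:
Step 1 (down 0): focus=P path=0 depth=1 children=['B', 'T'] left=[] right=['V'] parent=M
Step 2 (up): focus=M path=root depth=0 children=['P', 'V'] (at root)
Step 3 (down 0): focus=P path=0 depth=1 children=['B', 'T'] left=[] right=['V'] parent=M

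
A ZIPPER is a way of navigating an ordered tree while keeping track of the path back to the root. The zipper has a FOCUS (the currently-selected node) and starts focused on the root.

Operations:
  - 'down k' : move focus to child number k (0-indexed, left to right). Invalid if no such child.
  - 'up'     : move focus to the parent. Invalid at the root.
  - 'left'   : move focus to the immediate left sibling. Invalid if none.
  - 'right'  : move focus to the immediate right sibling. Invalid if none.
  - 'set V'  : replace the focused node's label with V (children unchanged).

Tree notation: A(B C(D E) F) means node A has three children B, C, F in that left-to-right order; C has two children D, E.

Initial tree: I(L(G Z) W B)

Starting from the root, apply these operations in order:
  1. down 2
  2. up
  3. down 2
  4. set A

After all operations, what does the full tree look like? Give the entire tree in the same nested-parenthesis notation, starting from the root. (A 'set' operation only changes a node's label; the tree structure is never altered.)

Answer: I(L(G Z) W A)

Derivation:
Step 1 (down 2): focus=B path=2 depth=1 children=[] left=['L', 'W'] right=[] parent=I
Step 2 (up): focus=I path=root depth=0 children=['L', 'W', 'B'] (at root)
Step 3 (down 2): focus=B path=2 depth=1 children=[] left=['L', 'W'] right=[] parent=I
Step 4 (set A): focus=A path=2 depth=1 children=[] left=['L', 'W'] right=[] parent=I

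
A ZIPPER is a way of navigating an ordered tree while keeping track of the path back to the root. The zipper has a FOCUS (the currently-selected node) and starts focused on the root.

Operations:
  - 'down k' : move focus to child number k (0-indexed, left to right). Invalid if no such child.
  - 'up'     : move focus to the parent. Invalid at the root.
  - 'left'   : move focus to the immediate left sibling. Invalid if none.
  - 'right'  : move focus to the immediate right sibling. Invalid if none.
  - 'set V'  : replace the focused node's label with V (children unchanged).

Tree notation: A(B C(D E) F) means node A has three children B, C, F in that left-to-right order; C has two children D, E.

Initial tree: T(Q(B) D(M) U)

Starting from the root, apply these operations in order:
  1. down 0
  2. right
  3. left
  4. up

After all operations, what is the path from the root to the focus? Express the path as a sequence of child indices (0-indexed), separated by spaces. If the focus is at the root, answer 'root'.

Answer: root

Derivation:
Step 1 (down 0): focus=Q path=0 depth=1 children=['B'] left=[] right=['D', 'U'] parent=T
Step 2 (right): focus=D path=1 depth=1 children=['M'] left=['Q'] right=['U'] parent=T
Step 3 (left): focus=Q path=0 depth=1 children=['B'] left=[] right=['D', 'U'] parent=T
Step 4 (up): focus=T path=root depth=0 children=['Q', 'D', 'U'] (at root)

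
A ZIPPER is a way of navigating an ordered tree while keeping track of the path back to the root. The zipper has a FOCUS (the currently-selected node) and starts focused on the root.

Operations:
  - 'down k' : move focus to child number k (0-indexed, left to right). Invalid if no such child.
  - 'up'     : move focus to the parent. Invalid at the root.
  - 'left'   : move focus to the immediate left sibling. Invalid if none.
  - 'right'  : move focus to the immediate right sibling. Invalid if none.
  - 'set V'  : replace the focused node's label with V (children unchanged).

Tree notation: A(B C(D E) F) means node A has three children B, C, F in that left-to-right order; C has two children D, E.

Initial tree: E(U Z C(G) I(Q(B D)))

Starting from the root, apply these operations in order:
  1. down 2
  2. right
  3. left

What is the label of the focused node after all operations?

Answer: C

Derivation:
Step 1 (down 2): focus=C path=2 depth=1 children=['G'] left=['U', 'Z'] right=['I'] parent=E
Step 2 (right): focus=I path=3 depth=1 children=['Q'] left=['U', 'Z', 'C'] right=[] parent=E
Step 3 (left): focus=C path=2 depth=1 children=['G'] left=['U', 'Z'] right=['I'] parent=E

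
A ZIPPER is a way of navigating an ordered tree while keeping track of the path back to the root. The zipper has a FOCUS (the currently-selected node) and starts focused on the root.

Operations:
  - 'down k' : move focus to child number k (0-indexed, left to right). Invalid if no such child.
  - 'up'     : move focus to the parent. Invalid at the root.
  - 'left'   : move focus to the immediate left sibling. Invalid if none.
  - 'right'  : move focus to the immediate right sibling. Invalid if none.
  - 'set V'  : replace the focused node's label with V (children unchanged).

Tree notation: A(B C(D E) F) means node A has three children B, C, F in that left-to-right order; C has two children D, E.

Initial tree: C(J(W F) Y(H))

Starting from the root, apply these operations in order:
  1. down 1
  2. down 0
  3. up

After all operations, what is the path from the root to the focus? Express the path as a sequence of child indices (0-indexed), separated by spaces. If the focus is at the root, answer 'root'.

Answer: 1

Derivation:
Step 1 (down 1): focus=Y path=1 depth=1 children=['H'] left=['J'] right=[] parent=C
Step 2 (down 0): focus=H path=1/0 depth=2 children=[] left=[] right=[] parent=Y
Step 3 (up): focus=Y path=1 depth=1 children=['H'] left=['J'] right=[] parent=C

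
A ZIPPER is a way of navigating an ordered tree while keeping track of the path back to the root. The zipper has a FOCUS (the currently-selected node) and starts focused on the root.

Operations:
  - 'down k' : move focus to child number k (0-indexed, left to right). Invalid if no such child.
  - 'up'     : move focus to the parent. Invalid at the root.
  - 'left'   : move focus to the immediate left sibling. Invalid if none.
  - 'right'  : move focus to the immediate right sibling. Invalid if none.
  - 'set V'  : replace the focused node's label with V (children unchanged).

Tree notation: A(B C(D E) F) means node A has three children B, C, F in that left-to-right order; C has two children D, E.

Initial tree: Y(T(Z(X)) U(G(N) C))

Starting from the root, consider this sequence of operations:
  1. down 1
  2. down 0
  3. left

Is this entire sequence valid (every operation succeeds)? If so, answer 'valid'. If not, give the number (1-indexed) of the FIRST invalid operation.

Step 1 (down 1): focus=U path=1 depth=1 children=['G', 'C'] left=['T'] right=[] parent=Y
Step 2 (down 0): focus=G path=1/0 depth=2 children=['N'] left=[] right=['C'] parent=U
Step 3 (left): INVALID

Answer: 3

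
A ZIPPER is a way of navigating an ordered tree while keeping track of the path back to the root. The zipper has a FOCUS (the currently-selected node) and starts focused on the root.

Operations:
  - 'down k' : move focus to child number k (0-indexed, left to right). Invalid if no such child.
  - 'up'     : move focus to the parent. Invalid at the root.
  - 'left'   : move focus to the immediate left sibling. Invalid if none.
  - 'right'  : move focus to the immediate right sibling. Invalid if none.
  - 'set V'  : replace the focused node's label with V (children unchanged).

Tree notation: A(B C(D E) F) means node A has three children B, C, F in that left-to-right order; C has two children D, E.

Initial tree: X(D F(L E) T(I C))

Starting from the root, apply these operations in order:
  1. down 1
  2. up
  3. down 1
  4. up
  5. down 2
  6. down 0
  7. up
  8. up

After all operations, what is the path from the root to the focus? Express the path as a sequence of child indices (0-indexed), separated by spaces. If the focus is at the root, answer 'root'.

Step 1 (down 1): focus=F path=1 depth=1 children=['L', 'E'] left=['D'] right=['T'] parent=X
Step 2 (up): focus=X path=root depth=0 children=['D', 'F', 'T'] (at root)
Step 3 (down 1): focus=F path=1 depth=1 children=['L', 'E'] left=['D'] right=['T'] parent=X
Step 4 (up): focus=X path=root depth=0 children=['D', 'F', 'T'] (at root)
Step 5 (down 2): focus=T path=2 depth=1 children=['I', 'C'] left=['D', 'F'] right=[] parent=X
Step 6 (down 0): focus=I path=2/0 depth=2 children=[] left=[] right=['C'] parent=T
Step 7 (up): focus=T path=2 depth=1 children=['I', 'C'] left=['D', 'F'] right=[] parent=X
Step 8 (up): focus=X path=root depth=0 children=['D', 'F', 'T'] (at root)

Answer: root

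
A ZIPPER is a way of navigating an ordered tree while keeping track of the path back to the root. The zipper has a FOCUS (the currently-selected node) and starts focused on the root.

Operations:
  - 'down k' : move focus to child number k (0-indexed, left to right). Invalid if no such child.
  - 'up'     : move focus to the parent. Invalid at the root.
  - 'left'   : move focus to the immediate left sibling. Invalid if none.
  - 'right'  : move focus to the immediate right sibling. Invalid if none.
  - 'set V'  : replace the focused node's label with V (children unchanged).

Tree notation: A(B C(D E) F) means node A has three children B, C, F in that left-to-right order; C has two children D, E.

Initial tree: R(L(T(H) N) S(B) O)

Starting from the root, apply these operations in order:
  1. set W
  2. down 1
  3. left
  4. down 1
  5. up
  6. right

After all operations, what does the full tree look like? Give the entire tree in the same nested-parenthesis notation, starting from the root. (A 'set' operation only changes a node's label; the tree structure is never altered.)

Step 1 (set W): focus=W path=root depth=0 children=['L', 'S', 'O'] (at root)
Step 2 (down 1): focus=S path=1 depth=1 children=['B'] left=['L'] right=['O'] parent=W
Step 3 (left): focus=L path=0 depth=1 children=['T', 'N'] left=[] right=['S', 'O'] parent=W
Step 4 (down 1): focus=N path=0/1 depth=2 children=[] left=['T'] right=[] parent=L
Step 5 (up): focus=L path=0 depth=1 children=['T', 'N'] left=[] right=['S', 'O'] parent=W
Step 6 (right): focus=S path=1 depth=1 children=['B'] left=['L'] right=['O'] parent=W

Answer: W(L(T(H) N) S(B) O)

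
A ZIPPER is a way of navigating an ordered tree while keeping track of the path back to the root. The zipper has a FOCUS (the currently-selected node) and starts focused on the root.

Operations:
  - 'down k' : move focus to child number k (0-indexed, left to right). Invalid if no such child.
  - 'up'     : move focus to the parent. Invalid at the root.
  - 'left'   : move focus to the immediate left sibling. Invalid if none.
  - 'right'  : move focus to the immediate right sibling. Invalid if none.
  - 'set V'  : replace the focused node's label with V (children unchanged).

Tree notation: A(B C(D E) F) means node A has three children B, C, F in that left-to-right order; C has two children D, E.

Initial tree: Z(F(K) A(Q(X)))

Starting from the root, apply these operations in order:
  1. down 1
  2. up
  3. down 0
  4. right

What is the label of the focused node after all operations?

Step 1 (down 1): focus=A path=1 depth=1 children=['Q'] left=['F'] right=[] parent=Z
Step 2 (up): focus=Z path=root depth=0 children=['F', 'A'] (at root)
Step 3 (down 0): focus=F path=0 depth=1 children=['K'] left=[] right=['A'] parent=Z
Step 4 (right): focus=A path=1 depth=1 children=['Q'] left=['F'] right=[] parent=Z

Answer: A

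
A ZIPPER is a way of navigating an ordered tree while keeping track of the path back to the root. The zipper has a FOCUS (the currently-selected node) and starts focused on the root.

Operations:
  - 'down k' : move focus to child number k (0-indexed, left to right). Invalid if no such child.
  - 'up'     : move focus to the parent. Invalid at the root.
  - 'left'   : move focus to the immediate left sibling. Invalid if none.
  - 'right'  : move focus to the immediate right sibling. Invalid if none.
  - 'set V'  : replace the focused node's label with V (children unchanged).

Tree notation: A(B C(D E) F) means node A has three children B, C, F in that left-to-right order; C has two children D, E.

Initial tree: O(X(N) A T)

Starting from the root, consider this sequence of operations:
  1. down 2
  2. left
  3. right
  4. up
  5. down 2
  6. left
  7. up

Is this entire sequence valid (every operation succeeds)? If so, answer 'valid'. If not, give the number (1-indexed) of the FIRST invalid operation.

Answer: valid

Derivation:
Step 1 (down 2): focus=T path=2 depth=1 children=[] left=['X', 'A'] right=[] parent=O
Step 2 (left): focus=A path=1 depth=1 children=[] left=['X'] right=['T'] parent=O
Step 3 (right): focus=T path=2 depth=1 children=[] left=['X', 'A'] right=[] parent=O
Step 4 (up): focus=O path=root depth=0 children=['X', 'A', 'T'] (at root)
Step 5 (down 2): focus=T path=2 depth=1 children=[] left=['X', 'A'] right=[] parent=O
Step 6 (left): focus=A path=1 depth=1 children=[] left=['X'] right=['T'] parent=O
Step 7 (up): focus=O path=root depth=0 children=['X', 'A', 'T'] (at root)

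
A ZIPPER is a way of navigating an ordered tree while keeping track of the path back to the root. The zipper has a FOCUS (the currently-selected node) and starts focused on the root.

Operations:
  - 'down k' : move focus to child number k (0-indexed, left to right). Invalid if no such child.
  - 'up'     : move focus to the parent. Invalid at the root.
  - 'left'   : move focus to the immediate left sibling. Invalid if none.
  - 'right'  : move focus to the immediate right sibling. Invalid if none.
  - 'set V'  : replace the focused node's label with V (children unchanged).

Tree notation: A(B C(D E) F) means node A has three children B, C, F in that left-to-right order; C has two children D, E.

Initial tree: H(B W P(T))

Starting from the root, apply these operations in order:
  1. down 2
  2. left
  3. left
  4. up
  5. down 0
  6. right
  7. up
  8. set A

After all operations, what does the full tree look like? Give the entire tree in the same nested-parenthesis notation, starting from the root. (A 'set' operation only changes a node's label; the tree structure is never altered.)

Answer: A(B W P(T))

Derivation:
Step 1 (down 2): focus=P path=2 depth=1 children=['T'] left=['B', 'W'] right=[] parent=H
Step 2 (left): focus=W path=1 depth=1 children=[] left=['B'] right=['P'] parent=H
Step 3 (left): focus=B path=0 depth=1 children=[] left=[] right=['W', 'P'] parent=H
Step 4 (up): focus=H path=root depth=0 children=['B', 'W', 'P'] (at root)
Step 5 (down 0): focus=B path=0 depth=1 children=[] left=[] right=['W', 'P'] parent=H
Step 6 (right): focus=W path=1 depth=1 children=[] left=['B'] right=['P'] parent=H
Step 7 (up): focus=H path=root depth=0 children=['B', 'W', 'P'] (at root)
Step 8 (set A): focus=A path=root depth=0 children=['B', 'W', 'P'] (at root)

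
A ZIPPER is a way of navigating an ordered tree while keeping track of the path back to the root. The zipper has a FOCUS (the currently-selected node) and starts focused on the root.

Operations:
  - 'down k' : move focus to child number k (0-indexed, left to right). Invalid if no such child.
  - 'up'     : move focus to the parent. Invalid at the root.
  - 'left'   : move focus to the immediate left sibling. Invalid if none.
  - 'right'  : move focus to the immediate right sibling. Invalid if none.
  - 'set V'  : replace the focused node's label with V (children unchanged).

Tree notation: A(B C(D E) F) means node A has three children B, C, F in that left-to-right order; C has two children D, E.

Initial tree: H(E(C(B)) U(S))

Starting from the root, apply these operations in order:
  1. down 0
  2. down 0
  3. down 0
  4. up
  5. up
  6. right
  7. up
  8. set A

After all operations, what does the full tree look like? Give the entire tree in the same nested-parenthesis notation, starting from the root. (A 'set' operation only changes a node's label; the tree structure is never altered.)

Answer: A(E(C(B)) U(S))

Derivation:
Step 1 (down 0): focus=E path=0 depth=1 children=['C'] left=[] right=['U'] parent=H
Step 2 (down 0): focus=C path=0/0 depth=2 children=['B'] left=[] right=[] parent=E
Step 3 (down 0): focus=B path=0/0/0 depth=3 children=[] left=[] right=[] parent=C
Step 4 (up): focus=C path=0/0 depth=2 children=['B'] left=[] right=[] parent=E
Step 5 (up): focus=E path=0 depth=1 children=['C'] left=[] right=['U'] parent=H
Step 6 (right): focus=U path=1 depth=1 children=['S'] left=['E'] right=[] parent=H
Step 7 (up): focus=H path=root depth=0 children=['E', 'U'] (at root)
Step 8 (set A): focus=A path=root depth=0 children=['E', 'U'] (at root)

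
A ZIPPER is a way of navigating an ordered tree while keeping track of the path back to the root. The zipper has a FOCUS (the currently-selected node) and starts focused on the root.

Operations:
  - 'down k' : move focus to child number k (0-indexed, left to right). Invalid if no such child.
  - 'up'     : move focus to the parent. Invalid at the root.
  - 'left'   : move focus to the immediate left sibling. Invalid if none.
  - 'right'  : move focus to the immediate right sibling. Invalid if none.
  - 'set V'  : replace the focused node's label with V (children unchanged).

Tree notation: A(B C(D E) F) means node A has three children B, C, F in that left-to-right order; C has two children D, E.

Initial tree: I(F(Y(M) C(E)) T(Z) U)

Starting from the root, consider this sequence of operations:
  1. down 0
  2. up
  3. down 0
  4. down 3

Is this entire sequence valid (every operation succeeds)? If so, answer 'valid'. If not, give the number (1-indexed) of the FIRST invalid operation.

Step 1 (down 0): focus=F path=0 depth=1 children=['Y', 'C'] left=[] right=['T', 'U'] parent=I
Step 2 (up): focus=I path=root depth=0 children=['F', 'T', 'U'] (at root)
Step 3 (down 0): focus=F path=0 depth=1 children=['Y', 'C'] left=[] right=['T', 'U'] parent=I
Step 4 (down 3): INVALID

Answer: 4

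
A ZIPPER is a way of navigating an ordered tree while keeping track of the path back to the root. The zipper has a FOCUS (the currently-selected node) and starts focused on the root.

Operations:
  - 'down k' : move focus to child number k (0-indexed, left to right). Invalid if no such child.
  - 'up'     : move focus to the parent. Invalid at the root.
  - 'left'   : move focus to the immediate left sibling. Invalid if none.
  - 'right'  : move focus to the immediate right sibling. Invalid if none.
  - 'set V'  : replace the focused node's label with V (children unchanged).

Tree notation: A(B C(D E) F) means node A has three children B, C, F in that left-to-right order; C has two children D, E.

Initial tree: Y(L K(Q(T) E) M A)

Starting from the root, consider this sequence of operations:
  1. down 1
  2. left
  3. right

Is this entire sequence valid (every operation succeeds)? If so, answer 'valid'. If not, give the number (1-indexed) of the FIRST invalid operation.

Answer: valid

Derivation:
Step 1 (down 1): focus=K path=1 depth=1 children=['Q', 'E'] left=['L'] right=['M', 'A'] parent=Y
Step 2 (left): focus=L path=0 depth=1 children=[] left=[] right=['K', 'M', 'A'] parent=Y
Step 3 (right): focus=K path=1 depth=1 children=['Q', 'E'] left=['L'] right=['M', 'A'] parent=Y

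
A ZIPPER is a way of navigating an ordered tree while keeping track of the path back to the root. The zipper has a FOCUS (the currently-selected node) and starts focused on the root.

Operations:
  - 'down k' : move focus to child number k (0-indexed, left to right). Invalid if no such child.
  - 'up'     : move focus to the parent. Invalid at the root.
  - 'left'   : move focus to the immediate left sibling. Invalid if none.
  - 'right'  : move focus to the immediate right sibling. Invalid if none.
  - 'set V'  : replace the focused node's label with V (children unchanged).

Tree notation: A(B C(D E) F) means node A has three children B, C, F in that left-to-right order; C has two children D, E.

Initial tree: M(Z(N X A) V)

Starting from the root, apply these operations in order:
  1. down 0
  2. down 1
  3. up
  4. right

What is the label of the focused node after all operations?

Answer: V

Derivation:
Step 1 (down 0): focus=Z path=0 depth=1 children=['N', 'X', 'A'] left=[] right=['V'] parent=M
Step 2 (down 1): focus=X path=0/1 depth=2 children=[] left=['N'] right=['A'] parent=Z
Step 3 (up): focus=Z path=0 depth=1 children=['N', 'X', 'A'] left=[] right=['V'] parent=M
Step 4 (right): focus=V path=1 depth=1 children=[] left=['Z'] right=[] parent=M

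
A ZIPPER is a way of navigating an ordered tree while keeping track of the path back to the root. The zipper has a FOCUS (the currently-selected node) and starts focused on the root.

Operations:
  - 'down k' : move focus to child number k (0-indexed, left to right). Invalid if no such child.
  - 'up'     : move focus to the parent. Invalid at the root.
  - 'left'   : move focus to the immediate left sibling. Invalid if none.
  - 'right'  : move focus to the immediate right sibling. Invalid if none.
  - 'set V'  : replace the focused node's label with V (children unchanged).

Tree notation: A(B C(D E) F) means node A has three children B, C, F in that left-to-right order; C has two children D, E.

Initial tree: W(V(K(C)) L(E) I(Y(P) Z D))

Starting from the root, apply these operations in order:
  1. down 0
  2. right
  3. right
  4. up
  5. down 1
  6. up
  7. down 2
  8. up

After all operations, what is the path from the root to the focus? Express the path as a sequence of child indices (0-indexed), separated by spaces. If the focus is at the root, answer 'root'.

Step 1 (down 0): focus=V path=0 depth=1 children=['K'] left=[] right=['L', 'I'] parent=W
Step 2 (right): focus=L path=1 depth=1 children=['E'] left=['V'] right=['I'] parent=W
Step 3 (right): focus=I path=2 depth=1 children=['Y', 'Z', 'D'] left=['V', 'L'] right=[] parent=W
Step 4 (up): focus=W path=root depth=0 children=['V', 'L', 'I'] (at root)
Step 5 (down 1): focus=L path=1 depth=1 children=['E'] left=['V'] right=['I'] parent=W
Step 6 (up): focus=W path=root depth=0 children=['V', 'L', 'I'] (at root)
Step 7 (down 2): focus=I path=2 depth=1 children=['Y', 'Z', 'D'] left=['V', 'L'] right=[] parent=W
Step 8 (up): focus=W path=root depth=0 children=['V', 'L', 'I'] (at root)

Answer: root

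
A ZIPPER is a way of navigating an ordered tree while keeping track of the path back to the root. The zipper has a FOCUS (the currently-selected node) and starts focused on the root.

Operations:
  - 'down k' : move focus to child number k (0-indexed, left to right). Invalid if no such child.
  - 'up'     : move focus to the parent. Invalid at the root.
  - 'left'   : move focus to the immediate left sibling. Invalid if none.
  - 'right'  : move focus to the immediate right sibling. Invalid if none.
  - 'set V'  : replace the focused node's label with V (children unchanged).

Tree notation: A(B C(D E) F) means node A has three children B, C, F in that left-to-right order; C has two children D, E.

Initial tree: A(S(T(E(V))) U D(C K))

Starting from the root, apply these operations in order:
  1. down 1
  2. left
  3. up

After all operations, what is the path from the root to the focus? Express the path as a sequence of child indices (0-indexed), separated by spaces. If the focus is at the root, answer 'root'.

Step 1 (down 1): focus=U path=1 depth=1 children=[] left=['S'] right=['D'] parent=A
Step 2 (left): focus=S path=0 depth=1 children=['T'] left=[] right=['U', 'D'] parent=A
Step 3 (up): focus=A path=root depth=0 children=['S', 'U', 'D'] (at root)

Answer: root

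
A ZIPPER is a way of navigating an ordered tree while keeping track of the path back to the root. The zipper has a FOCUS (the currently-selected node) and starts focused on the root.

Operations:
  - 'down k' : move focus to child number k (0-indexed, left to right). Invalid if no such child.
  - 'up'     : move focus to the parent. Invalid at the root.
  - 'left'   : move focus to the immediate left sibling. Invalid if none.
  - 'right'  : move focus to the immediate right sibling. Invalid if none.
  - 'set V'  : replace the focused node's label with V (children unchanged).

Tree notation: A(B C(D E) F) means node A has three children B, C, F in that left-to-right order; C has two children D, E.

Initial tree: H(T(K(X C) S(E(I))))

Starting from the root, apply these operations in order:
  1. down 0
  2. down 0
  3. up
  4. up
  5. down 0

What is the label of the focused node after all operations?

Answer: T

Derivation:
Step 1 (down 0): focus=T path=0 depth=1 children=['K', 'S'] left=[] right=[] parent=H
Step 2 (down 0): focus=K path=0/0 depth=2 children=['X', 'C'] left=[] right=['S'] parent=T
Step 3 (up): focus=T path=0 depth=1 children=['K', 'S'] left=[] right=[] parent=H
Step 4 (up): focus=H path=root depth=0 children=['T'] (at root)
Step 5 (down 0): focus=T path=0 depth=1 children=['K', 'S'] left=[] right=[] parent=H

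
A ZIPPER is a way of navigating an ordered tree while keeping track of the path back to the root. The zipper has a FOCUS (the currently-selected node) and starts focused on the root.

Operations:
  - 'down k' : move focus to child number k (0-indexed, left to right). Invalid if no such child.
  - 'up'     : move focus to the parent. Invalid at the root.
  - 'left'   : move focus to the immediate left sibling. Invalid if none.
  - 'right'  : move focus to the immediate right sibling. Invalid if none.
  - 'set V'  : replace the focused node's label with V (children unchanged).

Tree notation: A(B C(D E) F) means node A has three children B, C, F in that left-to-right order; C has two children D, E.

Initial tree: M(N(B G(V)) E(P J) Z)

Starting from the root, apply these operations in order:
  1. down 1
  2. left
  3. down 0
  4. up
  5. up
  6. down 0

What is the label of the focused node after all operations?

Answer: N

Derivation:
Step 1 (down 1): focus=E path=1 depth=1 children=['P', 'J'] left=['N'] right=['Z'] parent=M
Step 2 (left): focus=N path=0 depth=1 children=['B', 'G'] left=[] right=['E', 'Z'] parent=M
Step 3 (down 0): focus=B path=0/0 depth=2 children=[] left=[] right=['G'] parent=N
Step 4 (up): focus=N path=0 depth=1 children=['B', 'G'] left=[] right=['E', 'Z'] parent=M
Step 5 (up): focus=M path=root depth=0 children=['N', 'E', 'Z'] (at root)
Step 6 (down 0): focus=N path=0 depth=1 children=['B', 'G'] left=[] right=['E', 'Z'] parent=M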